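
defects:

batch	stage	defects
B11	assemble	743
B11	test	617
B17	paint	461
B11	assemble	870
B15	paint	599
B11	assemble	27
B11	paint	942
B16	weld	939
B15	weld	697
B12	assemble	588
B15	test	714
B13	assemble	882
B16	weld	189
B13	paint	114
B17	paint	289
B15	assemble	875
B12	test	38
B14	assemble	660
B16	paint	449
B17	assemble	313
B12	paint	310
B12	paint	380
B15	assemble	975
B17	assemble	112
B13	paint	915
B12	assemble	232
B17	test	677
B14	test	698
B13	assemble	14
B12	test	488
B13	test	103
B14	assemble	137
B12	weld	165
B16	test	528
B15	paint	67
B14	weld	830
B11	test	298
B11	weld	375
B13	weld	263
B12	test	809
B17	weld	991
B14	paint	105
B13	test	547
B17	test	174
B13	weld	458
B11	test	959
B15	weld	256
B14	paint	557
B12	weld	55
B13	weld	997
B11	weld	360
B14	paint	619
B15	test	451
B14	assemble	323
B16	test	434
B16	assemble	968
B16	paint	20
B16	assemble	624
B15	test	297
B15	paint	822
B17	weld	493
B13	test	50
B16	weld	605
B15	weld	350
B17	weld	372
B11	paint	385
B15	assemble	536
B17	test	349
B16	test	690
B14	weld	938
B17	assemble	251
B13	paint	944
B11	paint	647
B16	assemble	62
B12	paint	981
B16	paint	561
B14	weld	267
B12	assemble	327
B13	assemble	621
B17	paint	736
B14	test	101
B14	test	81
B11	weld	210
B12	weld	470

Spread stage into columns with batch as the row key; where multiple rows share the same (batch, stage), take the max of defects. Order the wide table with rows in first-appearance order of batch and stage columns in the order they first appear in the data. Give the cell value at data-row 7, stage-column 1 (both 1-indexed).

With rows in first-appearance order of batch, row 7 is batch=B14. stage columns in first-appearance order: assemble, test, paint, weld; column 1 is assemble.
Long rows with batch=B14, stage=assemble: max(660, 137, 323) = 660.

660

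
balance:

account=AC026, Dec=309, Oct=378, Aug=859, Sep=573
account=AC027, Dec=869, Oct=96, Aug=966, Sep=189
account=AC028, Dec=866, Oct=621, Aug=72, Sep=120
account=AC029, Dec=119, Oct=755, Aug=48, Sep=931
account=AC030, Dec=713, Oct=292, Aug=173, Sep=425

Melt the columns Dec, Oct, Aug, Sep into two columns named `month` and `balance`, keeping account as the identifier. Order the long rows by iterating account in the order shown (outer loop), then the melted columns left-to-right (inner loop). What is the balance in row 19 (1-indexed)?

173

20 rows total (5 × 4). Row 19: index ⌊(19-1)/4⌋ = 4 into account → AC030; (19-1) mod 4 = 2 into the melted columns → Aug.
So row 19 is (AC030, Aug, 173); balance = 173.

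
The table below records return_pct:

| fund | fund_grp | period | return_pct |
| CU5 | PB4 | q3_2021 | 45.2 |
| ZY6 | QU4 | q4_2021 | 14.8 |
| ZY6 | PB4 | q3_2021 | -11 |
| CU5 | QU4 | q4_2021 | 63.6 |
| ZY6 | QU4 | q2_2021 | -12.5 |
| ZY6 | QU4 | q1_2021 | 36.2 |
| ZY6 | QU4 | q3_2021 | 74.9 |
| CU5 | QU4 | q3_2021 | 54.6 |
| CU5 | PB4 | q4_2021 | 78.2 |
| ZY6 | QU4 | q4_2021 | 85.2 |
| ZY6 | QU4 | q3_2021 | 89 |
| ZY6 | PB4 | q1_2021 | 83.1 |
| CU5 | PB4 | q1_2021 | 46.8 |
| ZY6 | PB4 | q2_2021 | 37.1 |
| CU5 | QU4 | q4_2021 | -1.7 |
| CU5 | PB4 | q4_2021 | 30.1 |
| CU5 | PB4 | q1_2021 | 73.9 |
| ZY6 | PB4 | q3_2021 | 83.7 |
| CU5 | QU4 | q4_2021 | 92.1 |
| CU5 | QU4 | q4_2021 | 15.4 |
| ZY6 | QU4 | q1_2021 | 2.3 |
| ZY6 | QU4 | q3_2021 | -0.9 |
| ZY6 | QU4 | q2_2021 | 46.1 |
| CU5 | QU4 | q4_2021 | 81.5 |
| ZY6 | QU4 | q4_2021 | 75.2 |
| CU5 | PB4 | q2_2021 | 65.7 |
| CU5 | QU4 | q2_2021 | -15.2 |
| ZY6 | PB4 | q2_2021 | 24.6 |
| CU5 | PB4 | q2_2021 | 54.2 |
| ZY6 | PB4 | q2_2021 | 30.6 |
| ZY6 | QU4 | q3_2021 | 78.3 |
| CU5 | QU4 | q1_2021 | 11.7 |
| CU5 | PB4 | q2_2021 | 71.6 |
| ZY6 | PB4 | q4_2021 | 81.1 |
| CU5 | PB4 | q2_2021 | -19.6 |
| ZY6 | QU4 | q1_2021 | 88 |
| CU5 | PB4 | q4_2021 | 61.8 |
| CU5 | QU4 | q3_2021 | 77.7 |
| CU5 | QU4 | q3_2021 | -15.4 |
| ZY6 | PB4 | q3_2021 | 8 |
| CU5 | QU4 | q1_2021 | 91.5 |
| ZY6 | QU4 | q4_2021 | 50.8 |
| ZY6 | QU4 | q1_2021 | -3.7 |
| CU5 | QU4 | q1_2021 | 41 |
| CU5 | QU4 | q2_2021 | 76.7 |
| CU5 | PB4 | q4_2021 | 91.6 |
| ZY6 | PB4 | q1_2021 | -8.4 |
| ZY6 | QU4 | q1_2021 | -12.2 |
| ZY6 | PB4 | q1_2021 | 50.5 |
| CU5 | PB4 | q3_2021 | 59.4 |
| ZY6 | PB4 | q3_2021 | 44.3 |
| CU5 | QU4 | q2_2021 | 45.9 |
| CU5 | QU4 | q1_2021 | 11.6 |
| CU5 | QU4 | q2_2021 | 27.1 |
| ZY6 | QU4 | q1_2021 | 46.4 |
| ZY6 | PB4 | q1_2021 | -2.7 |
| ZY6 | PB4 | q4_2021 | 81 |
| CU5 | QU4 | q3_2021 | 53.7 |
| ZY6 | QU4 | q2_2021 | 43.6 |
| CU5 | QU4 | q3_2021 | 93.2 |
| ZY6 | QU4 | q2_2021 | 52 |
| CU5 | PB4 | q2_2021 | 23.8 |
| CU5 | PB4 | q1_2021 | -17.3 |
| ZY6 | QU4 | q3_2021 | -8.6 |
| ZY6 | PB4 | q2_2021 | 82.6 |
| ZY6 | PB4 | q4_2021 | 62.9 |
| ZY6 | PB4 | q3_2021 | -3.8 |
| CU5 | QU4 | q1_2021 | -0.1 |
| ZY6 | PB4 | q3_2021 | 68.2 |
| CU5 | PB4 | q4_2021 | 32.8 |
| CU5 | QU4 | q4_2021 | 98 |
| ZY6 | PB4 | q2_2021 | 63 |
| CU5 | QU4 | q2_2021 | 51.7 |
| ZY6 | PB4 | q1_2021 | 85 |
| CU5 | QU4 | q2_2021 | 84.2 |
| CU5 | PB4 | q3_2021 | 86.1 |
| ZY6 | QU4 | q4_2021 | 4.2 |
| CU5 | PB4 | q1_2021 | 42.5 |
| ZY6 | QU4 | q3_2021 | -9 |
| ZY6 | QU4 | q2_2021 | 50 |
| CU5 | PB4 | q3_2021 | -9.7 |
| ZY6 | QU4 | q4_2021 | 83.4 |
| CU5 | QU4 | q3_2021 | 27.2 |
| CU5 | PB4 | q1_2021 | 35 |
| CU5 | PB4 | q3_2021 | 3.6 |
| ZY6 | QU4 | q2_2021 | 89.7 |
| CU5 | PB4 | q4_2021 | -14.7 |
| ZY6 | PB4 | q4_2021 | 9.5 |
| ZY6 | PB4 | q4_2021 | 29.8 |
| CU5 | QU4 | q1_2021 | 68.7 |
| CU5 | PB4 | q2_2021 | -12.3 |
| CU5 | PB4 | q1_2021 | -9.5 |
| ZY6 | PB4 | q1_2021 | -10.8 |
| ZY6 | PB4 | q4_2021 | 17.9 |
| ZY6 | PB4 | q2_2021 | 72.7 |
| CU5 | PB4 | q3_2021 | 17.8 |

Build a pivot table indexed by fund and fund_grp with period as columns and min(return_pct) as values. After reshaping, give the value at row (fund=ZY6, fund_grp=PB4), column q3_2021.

-11

Rows with fund=ZY6, fund_grp=PB4 and period=q3_2021: return_pct values are -11, 83.7, 8, 44.3, -3.8, 68.2.
min(-11, 83.7, 8, 44.3, -3.8, 68.2) = -11.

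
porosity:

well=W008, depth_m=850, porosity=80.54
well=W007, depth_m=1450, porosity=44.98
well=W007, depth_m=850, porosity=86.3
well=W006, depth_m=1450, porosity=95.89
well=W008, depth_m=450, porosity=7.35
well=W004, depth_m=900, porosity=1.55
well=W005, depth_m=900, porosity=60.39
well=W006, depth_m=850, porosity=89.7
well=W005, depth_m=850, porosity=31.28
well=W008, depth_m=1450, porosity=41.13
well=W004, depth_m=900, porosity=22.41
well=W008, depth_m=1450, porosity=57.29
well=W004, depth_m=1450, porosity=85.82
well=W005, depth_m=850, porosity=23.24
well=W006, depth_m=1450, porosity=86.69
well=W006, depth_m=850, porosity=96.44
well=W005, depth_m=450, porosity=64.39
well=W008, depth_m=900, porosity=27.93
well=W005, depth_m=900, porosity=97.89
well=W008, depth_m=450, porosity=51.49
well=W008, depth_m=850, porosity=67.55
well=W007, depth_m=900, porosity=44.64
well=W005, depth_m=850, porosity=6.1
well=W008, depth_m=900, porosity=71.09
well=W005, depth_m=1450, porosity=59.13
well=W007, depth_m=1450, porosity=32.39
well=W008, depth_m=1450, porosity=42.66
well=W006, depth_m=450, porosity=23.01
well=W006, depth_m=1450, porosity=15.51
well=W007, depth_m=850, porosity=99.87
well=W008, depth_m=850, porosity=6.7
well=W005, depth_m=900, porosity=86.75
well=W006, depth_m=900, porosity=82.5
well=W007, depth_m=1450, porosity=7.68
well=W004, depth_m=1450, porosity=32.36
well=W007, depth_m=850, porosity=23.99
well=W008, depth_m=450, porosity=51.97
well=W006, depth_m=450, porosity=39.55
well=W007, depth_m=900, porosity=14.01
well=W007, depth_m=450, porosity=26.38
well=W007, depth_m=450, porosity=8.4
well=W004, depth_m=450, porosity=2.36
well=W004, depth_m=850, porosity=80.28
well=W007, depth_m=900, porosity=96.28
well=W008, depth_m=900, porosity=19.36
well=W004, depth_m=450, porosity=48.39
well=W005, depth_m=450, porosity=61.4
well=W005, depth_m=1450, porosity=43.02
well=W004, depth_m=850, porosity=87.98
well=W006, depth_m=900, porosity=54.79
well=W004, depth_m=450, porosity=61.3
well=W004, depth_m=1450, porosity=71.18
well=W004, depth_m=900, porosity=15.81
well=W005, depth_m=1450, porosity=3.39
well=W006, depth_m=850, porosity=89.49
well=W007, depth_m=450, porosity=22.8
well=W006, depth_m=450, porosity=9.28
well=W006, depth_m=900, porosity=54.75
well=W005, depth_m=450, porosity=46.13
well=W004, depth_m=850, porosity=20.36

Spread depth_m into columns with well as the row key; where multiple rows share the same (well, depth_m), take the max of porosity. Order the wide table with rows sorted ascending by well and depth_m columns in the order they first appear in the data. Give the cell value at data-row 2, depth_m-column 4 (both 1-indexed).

With rows sorted ascending by well, row 2 is well=W005. depth_m columns in first-appearance order: 850, 1450, 450, 900; column 4 is 900.
Long rows with well=W005, depth_m=900: max(60.39, 97.89, 86.75) = 97.89.

97.89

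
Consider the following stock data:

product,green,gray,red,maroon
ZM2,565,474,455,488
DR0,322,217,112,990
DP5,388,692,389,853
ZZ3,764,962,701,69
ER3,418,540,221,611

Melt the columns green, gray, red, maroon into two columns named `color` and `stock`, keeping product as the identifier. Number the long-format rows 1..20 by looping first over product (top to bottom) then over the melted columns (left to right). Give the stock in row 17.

418

20 rows total (5 × 4). Row 17: index ⌊(17-1)/4⌋ = 4 into product → ER3; (17-1) mod 4 = 0 into the melted columns → green.
So row 17 is (ER3, green, 418); stock = 418.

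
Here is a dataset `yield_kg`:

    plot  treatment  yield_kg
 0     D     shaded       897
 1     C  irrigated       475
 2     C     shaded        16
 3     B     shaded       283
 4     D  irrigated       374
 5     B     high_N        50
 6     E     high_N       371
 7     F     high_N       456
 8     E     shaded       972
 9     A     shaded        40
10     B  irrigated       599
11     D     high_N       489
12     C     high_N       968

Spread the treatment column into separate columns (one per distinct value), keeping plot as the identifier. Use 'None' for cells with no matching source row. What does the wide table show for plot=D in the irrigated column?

374

The long row with plot=D, treatment=irrigated has yield_kg=374.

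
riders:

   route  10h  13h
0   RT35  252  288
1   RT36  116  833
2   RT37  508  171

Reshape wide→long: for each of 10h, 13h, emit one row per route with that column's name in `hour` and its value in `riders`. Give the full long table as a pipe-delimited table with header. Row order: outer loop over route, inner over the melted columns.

Each (route, column) pair becomes one row: 3 × 2 = 6 rows.
For example, (RT35, 10h) → riders=252.

| route | hour | riders |
| RT35 | 10h | 252 |
| RT35 | 13h | 288 |
| RT36 | 10h | 116 |
| RT36 | 13h | 833 |
| RT37 | 10h | 508 |
| RT37 | 13h | 171 |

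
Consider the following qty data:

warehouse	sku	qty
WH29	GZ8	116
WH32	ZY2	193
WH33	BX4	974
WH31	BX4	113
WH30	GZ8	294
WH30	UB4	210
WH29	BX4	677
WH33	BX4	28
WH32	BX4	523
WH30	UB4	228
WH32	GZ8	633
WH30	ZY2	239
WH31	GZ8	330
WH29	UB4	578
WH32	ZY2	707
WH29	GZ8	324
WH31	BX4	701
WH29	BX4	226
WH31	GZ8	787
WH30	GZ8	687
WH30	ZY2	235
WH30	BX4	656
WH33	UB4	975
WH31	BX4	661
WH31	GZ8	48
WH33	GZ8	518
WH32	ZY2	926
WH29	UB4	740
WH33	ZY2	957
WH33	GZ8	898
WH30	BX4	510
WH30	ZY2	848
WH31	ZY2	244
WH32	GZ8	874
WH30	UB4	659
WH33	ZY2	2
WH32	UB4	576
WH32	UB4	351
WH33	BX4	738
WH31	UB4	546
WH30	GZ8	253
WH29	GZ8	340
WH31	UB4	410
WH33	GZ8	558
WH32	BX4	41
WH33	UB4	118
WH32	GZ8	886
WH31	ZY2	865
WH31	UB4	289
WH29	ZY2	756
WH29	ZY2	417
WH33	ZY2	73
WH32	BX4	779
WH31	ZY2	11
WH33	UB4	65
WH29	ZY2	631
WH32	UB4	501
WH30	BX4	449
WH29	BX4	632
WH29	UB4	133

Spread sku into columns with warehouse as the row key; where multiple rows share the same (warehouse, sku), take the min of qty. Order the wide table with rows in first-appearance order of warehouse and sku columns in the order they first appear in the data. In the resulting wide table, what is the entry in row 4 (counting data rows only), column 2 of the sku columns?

With rows in first-appearance order of warehouse, row 4 is warehouse=WH31. sku columns in first-appearance order: GZ8, ZY2, BX4, UB4; column 2 is ZY2.
Long rows with warehouse=WH31, sku=ZY2: min(244, 865, 11) = 11.

11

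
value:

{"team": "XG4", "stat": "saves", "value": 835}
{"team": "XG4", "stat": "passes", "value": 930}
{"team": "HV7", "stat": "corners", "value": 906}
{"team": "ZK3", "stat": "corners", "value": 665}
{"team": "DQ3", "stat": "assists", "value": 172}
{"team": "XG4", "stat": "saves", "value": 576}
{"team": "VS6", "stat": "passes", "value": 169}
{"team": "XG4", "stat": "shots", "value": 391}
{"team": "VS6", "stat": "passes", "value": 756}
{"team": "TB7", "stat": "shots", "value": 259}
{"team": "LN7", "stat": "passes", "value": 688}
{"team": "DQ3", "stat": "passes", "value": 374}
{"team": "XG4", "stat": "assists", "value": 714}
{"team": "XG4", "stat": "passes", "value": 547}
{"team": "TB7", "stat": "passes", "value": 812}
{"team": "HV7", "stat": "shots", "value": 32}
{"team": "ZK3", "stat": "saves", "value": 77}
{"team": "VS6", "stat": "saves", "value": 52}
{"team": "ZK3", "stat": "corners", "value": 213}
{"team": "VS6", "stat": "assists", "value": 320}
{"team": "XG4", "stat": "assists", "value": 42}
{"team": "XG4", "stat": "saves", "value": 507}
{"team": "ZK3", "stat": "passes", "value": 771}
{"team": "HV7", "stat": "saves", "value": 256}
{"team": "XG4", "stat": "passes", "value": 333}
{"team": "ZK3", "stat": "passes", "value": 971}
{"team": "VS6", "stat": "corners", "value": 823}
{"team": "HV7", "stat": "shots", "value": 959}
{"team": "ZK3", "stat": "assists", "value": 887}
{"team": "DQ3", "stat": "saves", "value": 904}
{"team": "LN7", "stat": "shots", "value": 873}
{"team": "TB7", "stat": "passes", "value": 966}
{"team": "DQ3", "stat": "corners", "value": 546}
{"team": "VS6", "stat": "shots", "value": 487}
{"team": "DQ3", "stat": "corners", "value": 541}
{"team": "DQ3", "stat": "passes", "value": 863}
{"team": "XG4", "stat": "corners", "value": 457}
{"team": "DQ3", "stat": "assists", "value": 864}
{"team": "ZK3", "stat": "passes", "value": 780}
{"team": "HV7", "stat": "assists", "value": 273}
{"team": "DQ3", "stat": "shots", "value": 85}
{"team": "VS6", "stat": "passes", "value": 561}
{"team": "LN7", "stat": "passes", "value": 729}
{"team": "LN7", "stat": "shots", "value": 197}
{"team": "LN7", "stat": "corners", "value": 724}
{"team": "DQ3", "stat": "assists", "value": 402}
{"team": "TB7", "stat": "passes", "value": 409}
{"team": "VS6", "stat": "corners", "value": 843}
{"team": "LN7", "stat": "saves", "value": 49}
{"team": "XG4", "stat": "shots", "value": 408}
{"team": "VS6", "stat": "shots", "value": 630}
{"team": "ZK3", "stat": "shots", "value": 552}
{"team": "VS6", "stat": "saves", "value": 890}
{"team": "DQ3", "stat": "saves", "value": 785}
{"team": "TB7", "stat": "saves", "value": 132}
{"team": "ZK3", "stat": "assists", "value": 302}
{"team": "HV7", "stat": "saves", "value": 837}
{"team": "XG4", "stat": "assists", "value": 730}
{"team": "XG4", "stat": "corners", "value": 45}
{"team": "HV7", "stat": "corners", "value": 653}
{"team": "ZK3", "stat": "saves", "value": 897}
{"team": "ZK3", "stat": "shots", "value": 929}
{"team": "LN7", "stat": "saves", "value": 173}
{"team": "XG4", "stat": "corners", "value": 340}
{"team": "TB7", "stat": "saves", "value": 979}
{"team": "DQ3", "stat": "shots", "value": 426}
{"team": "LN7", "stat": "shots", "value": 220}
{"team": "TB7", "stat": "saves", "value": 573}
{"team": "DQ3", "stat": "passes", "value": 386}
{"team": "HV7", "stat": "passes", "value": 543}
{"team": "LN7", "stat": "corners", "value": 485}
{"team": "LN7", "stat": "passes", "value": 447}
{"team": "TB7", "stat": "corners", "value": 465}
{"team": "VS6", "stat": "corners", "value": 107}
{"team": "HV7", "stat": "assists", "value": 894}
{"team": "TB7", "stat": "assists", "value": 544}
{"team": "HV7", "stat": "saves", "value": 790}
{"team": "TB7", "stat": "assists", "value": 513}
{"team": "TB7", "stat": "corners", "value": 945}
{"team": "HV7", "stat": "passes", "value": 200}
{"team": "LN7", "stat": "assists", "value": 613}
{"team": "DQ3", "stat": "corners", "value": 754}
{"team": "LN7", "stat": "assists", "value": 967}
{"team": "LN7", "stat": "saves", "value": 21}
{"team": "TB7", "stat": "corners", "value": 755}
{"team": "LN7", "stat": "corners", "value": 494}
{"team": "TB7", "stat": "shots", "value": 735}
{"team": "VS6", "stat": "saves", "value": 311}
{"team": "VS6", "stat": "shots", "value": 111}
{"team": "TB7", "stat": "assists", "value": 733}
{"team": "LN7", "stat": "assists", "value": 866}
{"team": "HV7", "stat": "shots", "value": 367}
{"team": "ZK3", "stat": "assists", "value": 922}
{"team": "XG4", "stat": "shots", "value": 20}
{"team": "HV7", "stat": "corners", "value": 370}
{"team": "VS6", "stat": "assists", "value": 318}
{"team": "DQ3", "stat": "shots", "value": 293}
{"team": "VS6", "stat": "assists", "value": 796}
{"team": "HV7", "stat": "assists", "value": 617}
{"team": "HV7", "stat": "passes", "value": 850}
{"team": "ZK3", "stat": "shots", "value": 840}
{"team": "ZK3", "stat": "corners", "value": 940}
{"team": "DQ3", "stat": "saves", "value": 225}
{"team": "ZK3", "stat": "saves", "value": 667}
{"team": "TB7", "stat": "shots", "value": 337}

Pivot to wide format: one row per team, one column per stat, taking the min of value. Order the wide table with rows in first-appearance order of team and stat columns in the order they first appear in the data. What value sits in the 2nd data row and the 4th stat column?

With rows in first-appearance order of team, row 2 is team=HV7. stat columns in first-appearance order: saves, passes, corners, assists, shots; column 4 is assists.
Long rows with team=HV7, stat=assists: min(273, 894, 617) = 273.

273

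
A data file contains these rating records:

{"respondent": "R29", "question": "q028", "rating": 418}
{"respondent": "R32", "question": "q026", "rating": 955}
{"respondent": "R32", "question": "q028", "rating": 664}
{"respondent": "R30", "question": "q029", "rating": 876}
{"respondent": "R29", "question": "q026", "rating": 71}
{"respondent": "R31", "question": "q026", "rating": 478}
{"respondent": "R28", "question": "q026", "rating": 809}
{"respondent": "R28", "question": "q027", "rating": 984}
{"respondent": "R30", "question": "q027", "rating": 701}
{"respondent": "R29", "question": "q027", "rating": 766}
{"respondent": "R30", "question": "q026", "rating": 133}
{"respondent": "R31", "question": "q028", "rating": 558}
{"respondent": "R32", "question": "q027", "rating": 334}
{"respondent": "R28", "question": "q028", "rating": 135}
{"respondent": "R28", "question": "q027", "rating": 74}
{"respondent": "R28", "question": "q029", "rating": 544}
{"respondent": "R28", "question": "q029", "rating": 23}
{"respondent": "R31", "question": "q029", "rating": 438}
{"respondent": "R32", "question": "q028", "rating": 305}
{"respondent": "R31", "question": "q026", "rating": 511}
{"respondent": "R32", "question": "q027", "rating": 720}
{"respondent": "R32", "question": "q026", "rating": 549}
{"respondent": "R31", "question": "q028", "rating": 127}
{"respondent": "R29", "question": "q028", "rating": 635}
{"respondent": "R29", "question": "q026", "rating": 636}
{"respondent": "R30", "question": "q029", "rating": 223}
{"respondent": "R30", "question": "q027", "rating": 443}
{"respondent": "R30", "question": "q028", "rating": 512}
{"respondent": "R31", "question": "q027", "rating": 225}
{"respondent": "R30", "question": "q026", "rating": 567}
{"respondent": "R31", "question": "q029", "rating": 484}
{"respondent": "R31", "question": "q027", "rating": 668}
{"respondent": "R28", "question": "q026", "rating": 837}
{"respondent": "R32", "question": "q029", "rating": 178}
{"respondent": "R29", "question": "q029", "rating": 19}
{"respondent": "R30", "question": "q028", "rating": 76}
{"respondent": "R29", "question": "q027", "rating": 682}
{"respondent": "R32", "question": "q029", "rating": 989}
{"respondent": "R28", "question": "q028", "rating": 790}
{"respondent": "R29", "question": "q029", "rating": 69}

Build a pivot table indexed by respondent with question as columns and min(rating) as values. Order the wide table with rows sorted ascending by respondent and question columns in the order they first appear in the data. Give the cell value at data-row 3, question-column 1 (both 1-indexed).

With rows sorted ascending by respondent, row 3 is respondent=R30. question columns in first-appearance order: q028, q026, q029, q027; column 1 is q028.
Long rows with respondent=R30, question=q028: min(512, 76) = 76.

76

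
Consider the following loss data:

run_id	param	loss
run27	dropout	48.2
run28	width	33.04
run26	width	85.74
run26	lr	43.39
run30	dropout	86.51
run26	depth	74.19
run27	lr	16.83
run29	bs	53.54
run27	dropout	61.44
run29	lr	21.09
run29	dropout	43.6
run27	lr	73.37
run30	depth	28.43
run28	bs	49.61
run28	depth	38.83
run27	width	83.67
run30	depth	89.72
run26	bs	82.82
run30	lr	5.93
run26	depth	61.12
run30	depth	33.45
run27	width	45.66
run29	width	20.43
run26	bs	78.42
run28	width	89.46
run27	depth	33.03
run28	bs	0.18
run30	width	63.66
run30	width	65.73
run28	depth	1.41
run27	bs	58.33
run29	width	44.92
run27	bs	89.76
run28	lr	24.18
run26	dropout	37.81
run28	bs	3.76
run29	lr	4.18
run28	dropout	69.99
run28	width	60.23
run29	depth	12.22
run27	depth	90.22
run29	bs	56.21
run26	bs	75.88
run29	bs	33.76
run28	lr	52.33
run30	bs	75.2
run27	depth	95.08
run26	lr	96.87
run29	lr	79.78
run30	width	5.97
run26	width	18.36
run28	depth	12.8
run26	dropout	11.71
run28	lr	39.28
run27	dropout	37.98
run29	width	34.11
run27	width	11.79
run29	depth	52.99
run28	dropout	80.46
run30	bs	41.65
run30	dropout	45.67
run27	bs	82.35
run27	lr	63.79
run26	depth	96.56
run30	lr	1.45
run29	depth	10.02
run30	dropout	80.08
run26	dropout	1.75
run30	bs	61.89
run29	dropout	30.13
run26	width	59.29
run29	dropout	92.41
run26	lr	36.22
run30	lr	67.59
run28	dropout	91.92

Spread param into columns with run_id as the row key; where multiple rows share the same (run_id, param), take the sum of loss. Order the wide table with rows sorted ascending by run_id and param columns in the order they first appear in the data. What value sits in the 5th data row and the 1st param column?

With rows sorted ascending by run_id, row 5 is run_id=run30. param columns in first-appearance order: dropout, width, lr, depth, bs; column 1 is dropout.
Long rows with run_id=run30, param=dropout: 86.51 + 45.67 + 80.08 = 212.26.

212.26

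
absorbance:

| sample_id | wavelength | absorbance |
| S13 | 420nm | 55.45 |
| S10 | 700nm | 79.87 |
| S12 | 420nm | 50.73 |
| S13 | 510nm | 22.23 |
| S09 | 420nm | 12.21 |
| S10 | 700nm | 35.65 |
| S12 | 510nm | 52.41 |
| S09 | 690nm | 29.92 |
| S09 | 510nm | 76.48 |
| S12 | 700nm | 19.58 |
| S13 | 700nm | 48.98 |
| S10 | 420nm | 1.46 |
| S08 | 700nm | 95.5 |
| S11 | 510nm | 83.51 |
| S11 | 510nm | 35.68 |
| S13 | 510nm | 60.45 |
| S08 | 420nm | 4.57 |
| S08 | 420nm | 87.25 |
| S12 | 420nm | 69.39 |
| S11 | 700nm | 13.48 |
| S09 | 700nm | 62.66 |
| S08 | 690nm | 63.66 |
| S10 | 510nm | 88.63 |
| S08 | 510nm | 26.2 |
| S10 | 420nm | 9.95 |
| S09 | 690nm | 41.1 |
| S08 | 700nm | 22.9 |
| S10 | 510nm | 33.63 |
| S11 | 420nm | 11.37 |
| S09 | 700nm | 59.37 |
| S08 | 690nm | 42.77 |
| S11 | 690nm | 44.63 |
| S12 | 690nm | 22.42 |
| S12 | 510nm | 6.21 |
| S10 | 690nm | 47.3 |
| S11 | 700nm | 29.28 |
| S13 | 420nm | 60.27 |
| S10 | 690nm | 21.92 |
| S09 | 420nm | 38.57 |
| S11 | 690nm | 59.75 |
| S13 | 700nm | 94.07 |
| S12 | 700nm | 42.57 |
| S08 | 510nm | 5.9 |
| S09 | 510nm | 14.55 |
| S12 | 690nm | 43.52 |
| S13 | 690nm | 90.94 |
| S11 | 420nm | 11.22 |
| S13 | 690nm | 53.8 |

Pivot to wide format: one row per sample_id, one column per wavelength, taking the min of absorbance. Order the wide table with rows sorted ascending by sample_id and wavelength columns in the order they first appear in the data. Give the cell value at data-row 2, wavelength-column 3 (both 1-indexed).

With rows sorted ascending by sample_id, row 2 is sample_id=S09. wavelength columns in first-appearance order: 420nm, 700nm, 510nm, 690nm; column 3 is 510nm.
Long rows with sample_id=S09, wavelength=510nm: min(76.48, 14.55) = 14.55.

14.55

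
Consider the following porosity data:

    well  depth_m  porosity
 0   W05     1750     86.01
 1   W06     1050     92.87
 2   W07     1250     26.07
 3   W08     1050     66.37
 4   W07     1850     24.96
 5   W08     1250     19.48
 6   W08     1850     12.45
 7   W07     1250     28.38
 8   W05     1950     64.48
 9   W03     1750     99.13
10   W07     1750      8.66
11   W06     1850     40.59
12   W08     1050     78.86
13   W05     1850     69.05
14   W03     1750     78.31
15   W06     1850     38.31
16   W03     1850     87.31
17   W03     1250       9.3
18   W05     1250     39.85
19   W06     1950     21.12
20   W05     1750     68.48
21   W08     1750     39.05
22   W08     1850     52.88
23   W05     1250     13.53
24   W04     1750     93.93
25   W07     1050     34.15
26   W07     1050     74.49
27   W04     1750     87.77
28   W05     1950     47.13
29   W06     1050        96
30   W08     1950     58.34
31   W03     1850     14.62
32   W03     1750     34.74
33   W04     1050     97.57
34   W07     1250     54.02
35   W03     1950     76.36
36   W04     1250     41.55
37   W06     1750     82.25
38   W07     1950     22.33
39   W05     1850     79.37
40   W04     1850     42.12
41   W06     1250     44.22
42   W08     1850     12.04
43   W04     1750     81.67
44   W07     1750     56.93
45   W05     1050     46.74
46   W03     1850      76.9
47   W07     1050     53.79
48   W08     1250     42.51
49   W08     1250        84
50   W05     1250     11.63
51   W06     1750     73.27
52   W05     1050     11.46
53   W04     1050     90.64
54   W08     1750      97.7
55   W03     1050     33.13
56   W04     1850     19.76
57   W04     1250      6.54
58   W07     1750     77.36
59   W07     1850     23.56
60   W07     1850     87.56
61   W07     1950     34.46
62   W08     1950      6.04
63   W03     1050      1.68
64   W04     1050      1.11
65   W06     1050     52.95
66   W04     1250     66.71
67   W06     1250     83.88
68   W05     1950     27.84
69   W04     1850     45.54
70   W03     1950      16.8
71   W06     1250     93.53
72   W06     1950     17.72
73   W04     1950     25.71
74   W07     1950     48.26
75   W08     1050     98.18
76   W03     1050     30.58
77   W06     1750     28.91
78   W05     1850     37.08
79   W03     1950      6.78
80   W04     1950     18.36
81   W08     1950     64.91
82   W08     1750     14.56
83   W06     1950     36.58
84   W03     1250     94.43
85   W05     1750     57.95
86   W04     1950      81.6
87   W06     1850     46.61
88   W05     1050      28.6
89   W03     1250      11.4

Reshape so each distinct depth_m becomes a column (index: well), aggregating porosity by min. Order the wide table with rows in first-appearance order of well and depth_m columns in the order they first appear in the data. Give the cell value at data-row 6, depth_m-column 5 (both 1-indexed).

18.36

With rows in first-appearance order of well, row 6 is well=W04. depth_m columns in first-appearance order: 1750, 1050, 1250, 1850, 1950; column 5 is 1950.
Long rows with well=W04, depth_m=1950: min(25.71, 18.36, 81.6) = 18.36.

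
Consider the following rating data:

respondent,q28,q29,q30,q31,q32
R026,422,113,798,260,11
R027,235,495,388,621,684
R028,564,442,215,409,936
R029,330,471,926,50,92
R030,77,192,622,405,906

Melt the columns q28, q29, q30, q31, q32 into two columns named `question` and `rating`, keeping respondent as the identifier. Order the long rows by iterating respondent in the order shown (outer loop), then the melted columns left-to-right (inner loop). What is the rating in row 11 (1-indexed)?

564

25 rows total (5 × 5). Row 11: index ⌊(11-1)/5⌋ = 2 into respondent → R028; (11-1) mod 5 = 0 into the melted columns → q28.
So row 11 is (R028, q28, 564); rating = 564.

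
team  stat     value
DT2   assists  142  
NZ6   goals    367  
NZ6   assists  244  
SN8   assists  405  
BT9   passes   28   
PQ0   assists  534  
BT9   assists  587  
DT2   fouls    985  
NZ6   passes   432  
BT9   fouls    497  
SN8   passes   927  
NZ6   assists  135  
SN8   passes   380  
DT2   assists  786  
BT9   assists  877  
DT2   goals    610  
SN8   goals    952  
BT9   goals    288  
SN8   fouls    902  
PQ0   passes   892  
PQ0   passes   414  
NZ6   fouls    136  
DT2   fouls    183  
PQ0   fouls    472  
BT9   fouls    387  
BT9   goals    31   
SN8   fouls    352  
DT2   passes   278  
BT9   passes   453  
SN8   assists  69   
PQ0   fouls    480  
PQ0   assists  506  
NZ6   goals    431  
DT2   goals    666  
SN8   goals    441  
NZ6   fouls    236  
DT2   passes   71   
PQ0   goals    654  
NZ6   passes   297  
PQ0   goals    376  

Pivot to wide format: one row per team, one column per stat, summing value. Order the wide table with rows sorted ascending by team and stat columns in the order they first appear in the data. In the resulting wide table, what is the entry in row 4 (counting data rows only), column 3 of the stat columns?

1306

With rows sorted ascending by team, row 4 is team=PQ0. stat columns in first-appearance order: assists, goals, passes, fouls; column 3 is passes.
Long rows with team=PQ0, stat=passes: 892 + 414 = 1306.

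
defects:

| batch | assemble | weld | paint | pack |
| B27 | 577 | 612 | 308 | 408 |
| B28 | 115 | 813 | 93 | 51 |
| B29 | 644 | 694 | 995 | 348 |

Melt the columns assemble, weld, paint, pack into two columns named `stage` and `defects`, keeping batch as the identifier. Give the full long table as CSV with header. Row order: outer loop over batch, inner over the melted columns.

batch,stage,defects
B27,assemble,577
B27,weld,612
B27,paint,308
B27,pack,408
B28,assemble,115
B28,weld,813
B28,paint,93
B28,pack,51
B29,assemble,644
B29,weld,694
B29,paint,995
B29,pack,348

Each (batch, column) pair becomes one row: 3 × 4 = 12 rows.
For example, (B27, assemble) → defects=577.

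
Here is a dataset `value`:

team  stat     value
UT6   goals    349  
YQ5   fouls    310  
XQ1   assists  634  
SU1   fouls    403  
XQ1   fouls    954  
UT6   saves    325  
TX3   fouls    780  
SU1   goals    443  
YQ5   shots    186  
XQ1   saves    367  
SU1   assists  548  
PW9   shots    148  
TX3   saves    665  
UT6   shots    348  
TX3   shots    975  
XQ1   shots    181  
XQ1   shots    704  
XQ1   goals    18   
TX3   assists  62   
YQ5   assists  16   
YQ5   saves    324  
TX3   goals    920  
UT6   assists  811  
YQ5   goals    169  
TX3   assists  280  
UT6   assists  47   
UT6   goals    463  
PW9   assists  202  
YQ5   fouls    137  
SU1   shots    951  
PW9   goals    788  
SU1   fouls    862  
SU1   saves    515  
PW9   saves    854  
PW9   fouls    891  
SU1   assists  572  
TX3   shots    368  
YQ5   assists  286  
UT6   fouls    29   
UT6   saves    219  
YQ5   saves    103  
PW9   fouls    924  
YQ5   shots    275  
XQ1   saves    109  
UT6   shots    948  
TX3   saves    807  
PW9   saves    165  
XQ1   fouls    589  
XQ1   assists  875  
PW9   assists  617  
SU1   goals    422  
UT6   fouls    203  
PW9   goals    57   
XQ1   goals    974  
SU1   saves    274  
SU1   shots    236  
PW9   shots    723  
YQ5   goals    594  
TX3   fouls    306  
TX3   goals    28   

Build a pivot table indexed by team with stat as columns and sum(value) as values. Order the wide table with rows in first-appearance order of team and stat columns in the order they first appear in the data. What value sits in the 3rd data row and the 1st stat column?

With rows in first-appearance order of team, row 3 is team=XQ1. stat columns in first-appearance order: goals, fouls, assists, saves, shots; column 1 is goals.
Long rows with team=XQ1, stat=goals: 18 + 974 = 992.

992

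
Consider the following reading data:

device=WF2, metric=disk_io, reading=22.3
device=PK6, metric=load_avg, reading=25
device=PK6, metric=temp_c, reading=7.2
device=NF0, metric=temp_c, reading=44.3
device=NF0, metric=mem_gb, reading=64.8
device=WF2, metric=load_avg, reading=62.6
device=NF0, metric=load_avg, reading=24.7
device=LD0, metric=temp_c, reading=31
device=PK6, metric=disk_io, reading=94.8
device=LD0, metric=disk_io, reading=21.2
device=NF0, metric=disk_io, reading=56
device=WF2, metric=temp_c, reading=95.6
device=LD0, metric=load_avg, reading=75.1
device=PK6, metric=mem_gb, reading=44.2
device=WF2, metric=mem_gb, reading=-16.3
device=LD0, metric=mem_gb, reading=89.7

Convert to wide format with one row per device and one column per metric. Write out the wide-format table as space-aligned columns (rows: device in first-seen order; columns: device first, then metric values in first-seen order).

Columns: device plus the 4 distinct metric values (disk_io, load_avg, temp_c, mem_gb).
For example, row WF2 column disk_io takes reading=22.3 from the long row (WF2, disk_io).

device  disk_io  load_avg  temp_c  mem_gb
WF2     22.3     62.6      95.6    -16.3 
PK6     94.8     25        7.2     44.2  
NF0     56       24.7      44.3    64.8  
LD0     21.2     75.1      31      89.7  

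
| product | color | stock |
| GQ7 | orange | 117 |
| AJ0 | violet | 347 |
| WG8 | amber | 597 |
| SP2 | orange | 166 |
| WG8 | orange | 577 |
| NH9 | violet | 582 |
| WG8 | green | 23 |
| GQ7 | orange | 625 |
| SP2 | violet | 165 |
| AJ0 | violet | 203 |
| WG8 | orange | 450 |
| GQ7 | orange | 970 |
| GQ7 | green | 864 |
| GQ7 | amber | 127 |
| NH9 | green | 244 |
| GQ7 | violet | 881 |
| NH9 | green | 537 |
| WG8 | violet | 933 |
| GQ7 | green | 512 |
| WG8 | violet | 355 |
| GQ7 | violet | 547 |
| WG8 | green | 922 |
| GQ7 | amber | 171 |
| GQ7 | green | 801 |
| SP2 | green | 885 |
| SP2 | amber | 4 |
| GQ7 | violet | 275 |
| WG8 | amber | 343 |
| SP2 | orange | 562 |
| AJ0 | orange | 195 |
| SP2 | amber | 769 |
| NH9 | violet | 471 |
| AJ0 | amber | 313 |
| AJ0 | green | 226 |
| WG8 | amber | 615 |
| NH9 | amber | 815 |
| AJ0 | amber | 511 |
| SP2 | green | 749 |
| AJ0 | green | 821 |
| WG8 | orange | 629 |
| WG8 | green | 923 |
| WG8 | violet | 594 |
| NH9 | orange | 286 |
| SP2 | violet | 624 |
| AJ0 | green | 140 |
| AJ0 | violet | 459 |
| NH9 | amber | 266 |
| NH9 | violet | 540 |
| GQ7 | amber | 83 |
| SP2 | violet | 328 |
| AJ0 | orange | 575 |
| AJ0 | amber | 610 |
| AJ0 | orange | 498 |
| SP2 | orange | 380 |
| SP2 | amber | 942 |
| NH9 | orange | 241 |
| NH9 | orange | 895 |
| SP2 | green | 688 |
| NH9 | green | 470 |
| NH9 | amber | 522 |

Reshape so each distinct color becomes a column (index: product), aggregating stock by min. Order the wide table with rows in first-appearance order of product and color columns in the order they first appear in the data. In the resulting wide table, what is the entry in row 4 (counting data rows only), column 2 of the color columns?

With rows in first-appearance order of product, row 4 is product=SP2. color columns in first-appearance order: orange, violet, amber, green; column 2 is violet.
Long rows with product=SP2, color=violet: min(165, 624, 328) = 165.

165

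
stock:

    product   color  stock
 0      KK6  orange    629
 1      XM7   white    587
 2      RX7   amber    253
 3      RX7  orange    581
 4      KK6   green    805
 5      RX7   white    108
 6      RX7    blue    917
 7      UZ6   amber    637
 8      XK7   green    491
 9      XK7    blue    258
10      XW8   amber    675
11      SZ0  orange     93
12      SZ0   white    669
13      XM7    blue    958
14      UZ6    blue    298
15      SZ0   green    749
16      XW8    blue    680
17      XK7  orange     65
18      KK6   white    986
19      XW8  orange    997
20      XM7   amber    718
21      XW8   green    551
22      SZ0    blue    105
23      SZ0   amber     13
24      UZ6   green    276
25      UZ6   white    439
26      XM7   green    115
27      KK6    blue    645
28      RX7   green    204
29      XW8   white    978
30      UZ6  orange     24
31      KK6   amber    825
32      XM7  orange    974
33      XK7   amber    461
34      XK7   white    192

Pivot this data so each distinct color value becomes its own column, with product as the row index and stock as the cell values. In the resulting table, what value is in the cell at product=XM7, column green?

Wide layout: rows indexed by product, columns are the 5 distinct color values (orange, white, amber, green, blue).
Cell (product=XM7, color=green) draws from the long row where product=XM7 and color=green, which has stock=115.

115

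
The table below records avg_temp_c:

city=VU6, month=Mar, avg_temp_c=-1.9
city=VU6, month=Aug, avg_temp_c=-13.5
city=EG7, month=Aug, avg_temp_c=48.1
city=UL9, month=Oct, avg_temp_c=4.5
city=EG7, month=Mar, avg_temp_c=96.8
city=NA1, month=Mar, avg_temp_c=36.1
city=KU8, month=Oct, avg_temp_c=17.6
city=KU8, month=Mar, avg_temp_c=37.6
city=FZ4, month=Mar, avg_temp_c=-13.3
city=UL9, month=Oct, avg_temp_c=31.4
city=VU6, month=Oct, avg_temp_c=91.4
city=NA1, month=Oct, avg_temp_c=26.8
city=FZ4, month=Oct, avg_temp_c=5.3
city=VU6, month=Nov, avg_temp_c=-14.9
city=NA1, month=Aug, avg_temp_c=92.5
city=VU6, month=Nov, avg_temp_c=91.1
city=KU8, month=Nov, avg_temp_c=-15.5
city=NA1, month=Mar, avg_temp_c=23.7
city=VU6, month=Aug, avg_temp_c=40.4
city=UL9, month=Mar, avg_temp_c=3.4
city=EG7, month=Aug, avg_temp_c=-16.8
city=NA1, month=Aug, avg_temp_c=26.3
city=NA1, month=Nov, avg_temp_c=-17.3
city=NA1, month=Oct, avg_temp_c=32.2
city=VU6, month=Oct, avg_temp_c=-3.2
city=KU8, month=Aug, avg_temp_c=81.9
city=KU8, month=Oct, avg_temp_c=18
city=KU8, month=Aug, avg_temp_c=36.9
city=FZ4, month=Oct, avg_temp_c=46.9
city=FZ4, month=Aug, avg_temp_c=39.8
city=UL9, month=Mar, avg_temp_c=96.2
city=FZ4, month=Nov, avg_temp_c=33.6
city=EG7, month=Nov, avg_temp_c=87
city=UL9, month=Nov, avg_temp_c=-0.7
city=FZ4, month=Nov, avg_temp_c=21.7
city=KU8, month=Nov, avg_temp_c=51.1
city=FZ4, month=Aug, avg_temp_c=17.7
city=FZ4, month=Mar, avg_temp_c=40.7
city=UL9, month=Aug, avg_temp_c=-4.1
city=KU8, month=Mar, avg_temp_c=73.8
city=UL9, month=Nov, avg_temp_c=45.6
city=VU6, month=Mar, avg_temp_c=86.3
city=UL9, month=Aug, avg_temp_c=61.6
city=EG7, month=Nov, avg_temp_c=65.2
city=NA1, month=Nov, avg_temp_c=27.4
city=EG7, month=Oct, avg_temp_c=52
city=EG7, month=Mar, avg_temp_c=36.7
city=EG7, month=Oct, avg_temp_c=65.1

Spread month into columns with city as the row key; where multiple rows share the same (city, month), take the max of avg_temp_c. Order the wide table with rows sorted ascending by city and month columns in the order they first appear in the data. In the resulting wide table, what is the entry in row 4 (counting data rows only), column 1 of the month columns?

With rows sorted ascending by city, row 4 is city=NA1. month columns in first-appearance order: Mar, Aug, Oct, Nov; column 1 is Mar.
Long rows with city=NA1, month=Mar: max(36.1, 23.7) = 36.1.

36.1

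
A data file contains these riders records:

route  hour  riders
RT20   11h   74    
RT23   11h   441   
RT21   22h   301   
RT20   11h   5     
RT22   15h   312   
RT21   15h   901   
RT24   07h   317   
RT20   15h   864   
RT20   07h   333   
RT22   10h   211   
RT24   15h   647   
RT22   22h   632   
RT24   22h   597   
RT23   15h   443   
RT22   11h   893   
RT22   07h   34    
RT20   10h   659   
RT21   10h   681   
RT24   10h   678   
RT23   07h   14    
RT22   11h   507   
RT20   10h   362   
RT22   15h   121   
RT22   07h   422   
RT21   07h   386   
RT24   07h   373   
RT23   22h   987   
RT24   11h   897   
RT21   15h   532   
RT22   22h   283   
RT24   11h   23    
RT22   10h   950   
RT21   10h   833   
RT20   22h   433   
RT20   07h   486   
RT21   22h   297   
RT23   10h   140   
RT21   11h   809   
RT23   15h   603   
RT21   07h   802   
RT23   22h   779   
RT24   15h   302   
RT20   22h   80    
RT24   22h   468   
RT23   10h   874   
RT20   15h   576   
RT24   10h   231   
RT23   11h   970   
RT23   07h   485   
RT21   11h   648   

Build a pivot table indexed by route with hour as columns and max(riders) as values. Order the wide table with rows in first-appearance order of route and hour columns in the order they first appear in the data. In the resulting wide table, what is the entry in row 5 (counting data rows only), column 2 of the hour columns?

With rows in first-appearance order of route, row 5 is route=RT24. hour columns in first-appearance order: 11h, 22h, 15h, 07h, 10h; column 2 is 22h.
Long rows with route=RT24, hour=22h: max(597, 468) = 597.

597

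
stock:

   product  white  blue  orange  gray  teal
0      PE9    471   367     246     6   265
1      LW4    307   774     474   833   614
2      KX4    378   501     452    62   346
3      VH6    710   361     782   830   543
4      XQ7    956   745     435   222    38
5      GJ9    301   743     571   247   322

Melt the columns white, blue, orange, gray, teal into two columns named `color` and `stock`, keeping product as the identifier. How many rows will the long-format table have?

30

6 product values × 5 melted columns = 30 rows.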